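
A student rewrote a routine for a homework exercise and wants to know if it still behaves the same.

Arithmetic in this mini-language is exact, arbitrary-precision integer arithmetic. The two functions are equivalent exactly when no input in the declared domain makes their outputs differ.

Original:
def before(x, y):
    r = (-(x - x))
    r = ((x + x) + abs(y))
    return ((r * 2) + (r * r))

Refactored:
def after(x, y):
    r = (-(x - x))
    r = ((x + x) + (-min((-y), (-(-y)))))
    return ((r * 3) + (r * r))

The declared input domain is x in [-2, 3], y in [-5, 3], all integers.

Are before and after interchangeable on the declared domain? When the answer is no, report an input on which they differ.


Run the pair on x=-2, y=-5.
before: r becomes 0; next r becomes 1; next final value 3
after: r becomes 0; next r becomes 1; next final value 4
3 and 4 differ, so these are not the same function on this domain.
verdict: not equivalent; witness: x=-2, y=-5


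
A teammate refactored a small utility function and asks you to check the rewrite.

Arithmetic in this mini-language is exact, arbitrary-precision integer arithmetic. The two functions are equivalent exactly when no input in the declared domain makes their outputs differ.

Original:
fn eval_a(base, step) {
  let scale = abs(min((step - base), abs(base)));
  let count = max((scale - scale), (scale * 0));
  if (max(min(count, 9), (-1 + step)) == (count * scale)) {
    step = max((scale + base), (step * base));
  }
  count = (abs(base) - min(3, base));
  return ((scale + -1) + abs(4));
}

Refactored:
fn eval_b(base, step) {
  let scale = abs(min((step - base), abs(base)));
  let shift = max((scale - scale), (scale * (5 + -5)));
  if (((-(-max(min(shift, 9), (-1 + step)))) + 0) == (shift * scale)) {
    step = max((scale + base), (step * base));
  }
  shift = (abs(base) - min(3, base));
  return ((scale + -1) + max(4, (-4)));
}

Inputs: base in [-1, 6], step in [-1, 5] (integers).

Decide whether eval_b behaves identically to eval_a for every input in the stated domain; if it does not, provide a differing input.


This is a faithful refactor — constant usage differs, arithmetic usage differs, min/max/abs usage differs, local variable names differ, but the computed results match everywhere.
Tracing base=4, step=-1: eval_a: scale = 5; count = 0; (max(min(count, 9), (-1 + step)) == (count * scale)) -> true; step = 9; count = 1; return 8 | eval_b: scale = 5; shift = 0; (((-(-max(min(shift, 9), (-1 + step)))) + 0) == (shift * scale)) -> true; step = 9; shift = 1; return 8 — matching result 8.
Across all 56 domain points the two functions coincide.
verdict: equivalent


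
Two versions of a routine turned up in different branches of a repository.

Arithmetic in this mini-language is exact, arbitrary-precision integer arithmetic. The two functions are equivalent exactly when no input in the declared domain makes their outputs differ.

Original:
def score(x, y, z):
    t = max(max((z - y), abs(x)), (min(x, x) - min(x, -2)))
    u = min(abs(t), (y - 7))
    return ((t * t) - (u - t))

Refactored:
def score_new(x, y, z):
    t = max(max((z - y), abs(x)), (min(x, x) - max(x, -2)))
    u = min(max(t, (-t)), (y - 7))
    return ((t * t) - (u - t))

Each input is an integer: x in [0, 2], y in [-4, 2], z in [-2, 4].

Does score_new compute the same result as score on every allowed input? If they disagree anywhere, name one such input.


Not equivalent: x=0, y=-3, z=-2 separates them (16 vs 12).
score: t becomes 2; next u becomes -10; next final value 16
score_new: t becomes 1; next u becomes -10; next final value 12
verdict: not equivalent; witness: x=0, y=-3, z=-2


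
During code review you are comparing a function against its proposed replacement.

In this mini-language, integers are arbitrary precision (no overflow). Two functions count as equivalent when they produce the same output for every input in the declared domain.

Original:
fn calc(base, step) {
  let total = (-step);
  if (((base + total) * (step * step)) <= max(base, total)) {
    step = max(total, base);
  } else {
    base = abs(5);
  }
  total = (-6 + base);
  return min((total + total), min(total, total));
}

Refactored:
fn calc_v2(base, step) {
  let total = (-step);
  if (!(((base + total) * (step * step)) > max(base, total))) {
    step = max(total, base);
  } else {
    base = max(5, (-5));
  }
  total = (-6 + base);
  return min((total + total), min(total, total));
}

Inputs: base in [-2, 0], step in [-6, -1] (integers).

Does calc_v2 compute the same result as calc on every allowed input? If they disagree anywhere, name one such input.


The two are interchangeable: constant usage differs; comparison usage differs; boolean connective usage differs; min/max/abs usage differs, and every declared input agrees.
One worked example (base=-2, step=-6) — calc: total=6, then (((base + total) * (step * step)) <= max(base, total)) is false, then base=5, then total=-1, then returns -2; calc_v2: total=6, then (!(((base + total) * (step * step)) > max(base, total))) is false, then base=5, then total=-1, then returns -2; agreement on -2.
An exhaustive pass over the 18 declared inputs shows identical outputs.
verdict: equivalent


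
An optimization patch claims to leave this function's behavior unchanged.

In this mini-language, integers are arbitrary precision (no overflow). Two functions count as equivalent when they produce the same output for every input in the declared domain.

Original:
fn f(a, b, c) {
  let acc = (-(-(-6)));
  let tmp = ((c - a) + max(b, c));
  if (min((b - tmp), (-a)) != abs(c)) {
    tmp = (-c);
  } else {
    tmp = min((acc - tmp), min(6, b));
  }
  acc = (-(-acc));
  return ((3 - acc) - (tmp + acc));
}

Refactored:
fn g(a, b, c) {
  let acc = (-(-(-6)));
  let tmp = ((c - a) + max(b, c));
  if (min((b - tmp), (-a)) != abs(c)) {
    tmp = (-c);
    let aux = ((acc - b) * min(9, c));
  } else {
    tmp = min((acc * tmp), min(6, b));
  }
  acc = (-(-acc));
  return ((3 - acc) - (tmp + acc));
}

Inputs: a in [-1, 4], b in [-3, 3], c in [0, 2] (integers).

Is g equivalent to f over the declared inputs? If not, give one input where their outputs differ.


Run the pair on a=0, b=0, c=0.
f: acc becomes -6; next tmp becomes 0; next (min((b - tmp), (-a)) != abs(c)) evaluates to false; next tmp becomes -6; next acc becomes -6; next final value 21
g: acc becomes -6; next tmp becomes 0; next (min((b - tmp), (-a)) != abs(c)) evaluates to false; next tmp becomes 0; next acc becomes -6; next final value 15
21 vs 15 — the two versions disagree here.
verdict: not equivalent; witness: a=0, b=0, c=0


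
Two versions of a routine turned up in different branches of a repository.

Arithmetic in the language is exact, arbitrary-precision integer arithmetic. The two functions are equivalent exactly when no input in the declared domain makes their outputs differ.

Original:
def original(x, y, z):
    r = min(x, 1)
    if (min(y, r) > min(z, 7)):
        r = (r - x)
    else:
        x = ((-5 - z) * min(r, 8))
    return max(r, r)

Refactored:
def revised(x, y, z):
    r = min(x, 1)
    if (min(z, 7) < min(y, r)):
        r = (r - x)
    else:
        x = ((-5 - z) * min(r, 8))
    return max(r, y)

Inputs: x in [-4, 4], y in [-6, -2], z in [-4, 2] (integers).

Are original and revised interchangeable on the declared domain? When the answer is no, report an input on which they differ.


These are not equivalent — on x=-4, y=-3, z=-4 the outputs split (-4 vs -3).
original: r := -4 | (min(y, r) > min(z, 7)): false | x := 4 | result -4
revised: r := -4 | (min(z, 7) < min(y, r)): false | x := 4 | result -3
verdict: not equivalent; witness: x=-4, y=-3, z=-4


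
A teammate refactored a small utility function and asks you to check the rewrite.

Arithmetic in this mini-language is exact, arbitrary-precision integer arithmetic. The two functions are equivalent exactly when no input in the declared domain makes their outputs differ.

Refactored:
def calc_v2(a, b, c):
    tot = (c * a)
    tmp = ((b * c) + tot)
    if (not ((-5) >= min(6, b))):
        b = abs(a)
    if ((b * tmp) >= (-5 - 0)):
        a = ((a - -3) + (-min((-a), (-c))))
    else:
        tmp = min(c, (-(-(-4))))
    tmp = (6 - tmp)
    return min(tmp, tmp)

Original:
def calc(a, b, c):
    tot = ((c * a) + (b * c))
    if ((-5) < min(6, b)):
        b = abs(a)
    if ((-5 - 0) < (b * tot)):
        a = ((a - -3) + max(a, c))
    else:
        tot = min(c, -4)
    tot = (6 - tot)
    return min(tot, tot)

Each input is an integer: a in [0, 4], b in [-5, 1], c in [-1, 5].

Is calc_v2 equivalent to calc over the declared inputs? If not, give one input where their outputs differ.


On input a=1, b=-2, c=5, calc returns 10 while calc_v2 returns 11.
verdict: not equivalent; witness: a=1, b=-2, c=5


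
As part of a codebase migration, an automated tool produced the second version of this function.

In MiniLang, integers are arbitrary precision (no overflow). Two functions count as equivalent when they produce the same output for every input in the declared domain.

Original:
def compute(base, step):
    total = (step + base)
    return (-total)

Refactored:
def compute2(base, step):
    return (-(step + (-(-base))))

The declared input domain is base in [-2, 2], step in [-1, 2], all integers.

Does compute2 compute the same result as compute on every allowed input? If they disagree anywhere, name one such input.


Comparing the listings, the differences include: statement counts differ; also local variable names differ.
One worked example (base=1, step=1) — compute: total := 2 | result -2; compute2: result -2; agreement on -2.
Every one of the 20 inputs gives matching results.
verdict: equivalent


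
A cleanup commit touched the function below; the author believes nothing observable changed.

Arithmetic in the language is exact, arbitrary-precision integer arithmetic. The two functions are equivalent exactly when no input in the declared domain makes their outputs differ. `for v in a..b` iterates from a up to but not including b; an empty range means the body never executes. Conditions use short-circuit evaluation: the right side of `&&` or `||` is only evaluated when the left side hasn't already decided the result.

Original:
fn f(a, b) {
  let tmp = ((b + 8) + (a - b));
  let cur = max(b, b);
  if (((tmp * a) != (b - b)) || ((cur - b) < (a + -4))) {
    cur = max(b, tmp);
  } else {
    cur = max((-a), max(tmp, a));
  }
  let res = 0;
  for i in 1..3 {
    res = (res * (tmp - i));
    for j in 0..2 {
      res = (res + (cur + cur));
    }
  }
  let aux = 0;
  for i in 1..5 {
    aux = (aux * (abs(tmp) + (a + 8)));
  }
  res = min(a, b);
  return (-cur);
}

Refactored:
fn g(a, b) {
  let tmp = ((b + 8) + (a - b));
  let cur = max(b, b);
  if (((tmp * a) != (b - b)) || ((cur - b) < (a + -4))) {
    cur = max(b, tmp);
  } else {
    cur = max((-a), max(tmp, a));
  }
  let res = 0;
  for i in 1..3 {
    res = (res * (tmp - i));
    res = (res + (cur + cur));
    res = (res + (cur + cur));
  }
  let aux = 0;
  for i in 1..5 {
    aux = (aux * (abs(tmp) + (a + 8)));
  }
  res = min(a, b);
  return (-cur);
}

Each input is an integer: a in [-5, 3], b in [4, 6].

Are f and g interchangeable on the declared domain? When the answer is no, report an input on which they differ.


Reading the diff, among the changes: arithmetic usage differs; and loop structure differs; and local variable names differ.
Tracing a=1, b=4: f: tmp = 9; cur = 4; (((tmp * a) != (b - b)) || ((cur - b) < (a + -4))) -> true; cur = 9; res = 0; [i=1]; res = 0; [j=0]; res = 18; [j=1]; res = 36; [i=2]; res = 252; [j=0]; res = 270; [j=1]; res = 288; aux = 0; [i=1]; aux = 0; [i=2]; aux = 0; [i=3]; aux = 0; [i=4]; aux = 0; res = 1; return -9 | g: tmp = 9; cur = 4; (((tmp * a) != (b - b)) || ((cur - b) < (a + -4))) -> true; cur = 9; res = 0; [i=1]; res = 0; res = 18; res = 36; [i=2]; res = 252; res = 270; res = 288; aux = 0; [i=1]; aux = 0; [i=2]; aux = 0; [i=3]; aux = 0; [i=4]; aux = 0; res = 1; return -9 — matching result -9.
Checked all 27 inputs in the declared domain: the outputs agree on every one.
verdict: equivalent


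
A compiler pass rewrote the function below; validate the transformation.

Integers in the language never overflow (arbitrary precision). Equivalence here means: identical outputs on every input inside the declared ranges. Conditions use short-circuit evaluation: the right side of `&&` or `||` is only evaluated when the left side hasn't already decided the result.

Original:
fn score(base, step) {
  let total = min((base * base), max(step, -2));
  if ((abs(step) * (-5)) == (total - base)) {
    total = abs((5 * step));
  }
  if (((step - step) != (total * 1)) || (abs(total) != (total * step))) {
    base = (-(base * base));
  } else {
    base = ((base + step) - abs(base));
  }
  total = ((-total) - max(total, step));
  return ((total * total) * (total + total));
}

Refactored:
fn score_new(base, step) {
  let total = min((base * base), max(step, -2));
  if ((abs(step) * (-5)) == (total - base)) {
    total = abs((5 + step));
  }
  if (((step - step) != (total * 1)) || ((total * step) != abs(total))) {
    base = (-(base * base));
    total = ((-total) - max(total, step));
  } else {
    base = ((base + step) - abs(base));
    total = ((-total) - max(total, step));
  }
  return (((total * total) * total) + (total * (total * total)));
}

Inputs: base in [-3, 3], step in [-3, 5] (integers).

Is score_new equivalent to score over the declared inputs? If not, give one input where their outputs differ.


Run the pair on base=0, step=0.
score: total = 0; ((abs(step) * (-5)) == (total - base)) -> true; total = 0; (((step - step) != (total * 1)) || (abs(total) != (total * step))) -> false; base = 0; total = 0; return 0
score_new: total = 0; ((abs(step) * (-5)) == (total - base)) -> true; total = 5; (((step - step) != (total * 1)) || ((total * step) != abs(total))) -> true; base = 0; total = -10; return -2000
0 and -2000 differ, so these are not the same function on this domain.
verdict: not equivalent; witness: base=0, step=0


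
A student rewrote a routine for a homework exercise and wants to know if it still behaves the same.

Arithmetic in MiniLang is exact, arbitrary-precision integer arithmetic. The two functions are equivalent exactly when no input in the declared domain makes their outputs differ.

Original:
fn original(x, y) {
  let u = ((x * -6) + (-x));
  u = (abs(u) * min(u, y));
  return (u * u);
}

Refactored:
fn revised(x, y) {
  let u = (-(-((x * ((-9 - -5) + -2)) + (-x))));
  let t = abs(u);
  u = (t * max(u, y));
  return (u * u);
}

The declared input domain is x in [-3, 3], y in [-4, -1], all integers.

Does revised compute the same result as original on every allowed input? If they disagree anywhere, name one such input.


Try x=-3, y=-4.
original: u = 21; u = -84; return 7056
revised: u = 21; t = 21; u = 441; return 194481
7056 against 194481: the behavior changed.
verdict: not equivalent; witness: x=-3, y=-4


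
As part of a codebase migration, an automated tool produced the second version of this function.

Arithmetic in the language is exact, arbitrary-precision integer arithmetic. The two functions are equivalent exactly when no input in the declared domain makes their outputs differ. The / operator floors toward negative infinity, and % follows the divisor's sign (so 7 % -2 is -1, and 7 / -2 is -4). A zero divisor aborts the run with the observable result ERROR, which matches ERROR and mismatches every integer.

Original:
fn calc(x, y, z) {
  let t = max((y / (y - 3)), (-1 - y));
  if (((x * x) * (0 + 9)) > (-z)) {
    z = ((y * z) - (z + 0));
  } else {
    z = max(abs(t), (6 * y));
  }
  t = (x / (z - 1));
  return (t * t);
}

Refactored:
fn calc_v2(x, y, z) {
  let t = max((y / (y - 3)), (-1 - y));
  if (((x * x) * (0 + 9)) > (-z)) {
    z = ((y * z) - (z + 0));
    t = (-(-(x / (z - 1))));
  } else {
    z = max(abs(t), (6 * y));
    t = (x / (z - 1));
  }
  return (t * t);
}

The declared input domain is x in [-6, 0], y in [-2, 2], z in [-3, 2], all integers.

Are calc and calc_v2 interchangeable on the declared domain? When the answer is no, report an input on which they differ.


Behavior is preserved: although arithmetic usage differs; constant usage differs; statement counts differ, the outputs never diverge.
Spot check at x=-3, y=-1, z=1 — calc: t=0, then (((x * x) * (0 + 9)) > (-z)) is true, then z=-2, then t=1, then returns 1. calc_v2: t=0, then (((x * x) * (0 + 9)) > (-z)) is true, then z=-2, then t=1, then returns 1. Both give 1.
Checked all 210 inputs in the declared domain: the outputs agree on every one.
verdict: equivalent


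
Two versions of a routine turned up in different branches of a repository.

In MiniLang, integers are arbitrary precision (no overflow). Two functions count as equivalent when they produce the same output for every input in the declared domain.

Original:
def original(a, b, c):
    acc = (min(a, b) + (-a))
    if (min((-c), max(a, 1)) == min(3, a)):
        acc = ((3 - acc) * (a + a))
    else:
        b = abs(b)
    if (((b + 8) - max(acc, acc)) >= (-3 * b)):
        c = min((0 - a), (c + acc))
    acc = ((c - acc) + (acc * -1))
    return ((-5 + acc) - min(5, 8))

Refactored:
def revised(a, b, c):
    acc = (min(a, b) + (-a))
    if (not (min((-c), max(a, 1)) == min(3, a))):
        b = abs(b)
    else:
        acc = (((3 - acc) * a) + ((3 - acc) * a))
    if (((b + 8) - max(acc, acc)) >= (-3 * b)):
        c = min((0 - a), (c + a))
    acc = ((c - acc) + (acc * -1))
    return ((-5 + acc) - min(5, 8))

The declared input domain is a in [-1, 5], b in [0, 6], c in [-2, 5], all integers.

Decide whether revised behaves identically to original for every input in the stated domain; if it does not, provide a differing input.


Take a=-1, b=0, c=-2.
original: acc = 0; (min((-c), max(a, 1)) == min(3, a)) -> false; b = 0; (((b + 8) - max(acc, acc)) >= (-3 * b)) -> true; c = -2; acc = -2; return -12
revised: acc = 0; (not (min((-c), max(a, 1)) == min(3, a))) -> true; b = 0; (((b + 8) - max(acc, acc)) >= (-3 * b)) -> true; c = -3; acc = -3; return -13
-12 != -13, so the rewrite changes behavior.
verdict: not equivalent; witness: a=-1, b=0, c=-2


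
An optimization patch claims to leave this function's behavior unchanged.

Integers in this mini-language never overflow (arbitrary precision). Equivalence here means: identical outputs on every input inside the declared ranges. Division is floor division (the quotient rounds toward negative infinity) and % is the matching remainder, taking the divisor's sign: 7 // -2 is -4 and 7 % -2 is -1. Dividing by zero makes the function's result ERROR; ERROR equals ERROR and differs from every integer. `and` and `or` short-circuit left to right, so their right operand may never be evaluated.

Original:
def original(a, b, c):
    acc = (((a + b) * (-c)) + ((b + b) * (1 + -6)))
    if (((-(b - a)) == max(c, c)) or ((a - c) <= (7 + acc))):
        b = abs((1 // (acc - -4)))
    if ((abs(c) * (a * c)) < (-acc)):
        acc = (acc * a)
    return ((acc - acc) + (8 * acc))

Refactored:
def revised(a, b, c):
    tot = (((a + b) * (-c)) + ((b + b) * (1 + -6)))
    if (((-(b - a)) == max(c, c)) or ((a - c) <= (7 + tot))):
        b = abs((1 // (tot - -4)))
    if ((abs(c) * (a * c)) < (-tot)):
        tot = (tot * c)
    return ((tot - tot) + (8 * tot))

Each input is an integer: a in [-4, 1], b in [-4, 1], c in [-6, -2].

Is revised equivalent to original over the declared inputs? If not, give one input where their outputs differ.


Consider the input a=-3, b=1, c=-2.
original: acc=-14, then (((-(b - a)) == max(c, c)) or ((a - c) <= (7 + acc))) is false, then ((abs(c) * (a * c)) < (-acc)) is true, then acc=42, then returns 336
revised: tot=-14, then (((-(b - a)) == max(c, c)) or ((a - c) <= (7 + tot))) is false, then ((abs(c) * (a * c)) < (-tot)) is true, then tot=28, then returns 224
336 and 224 differ, so these are not the same function on this domain.
verdict: not equivalent; witness: a=-3, b=1, c=-2


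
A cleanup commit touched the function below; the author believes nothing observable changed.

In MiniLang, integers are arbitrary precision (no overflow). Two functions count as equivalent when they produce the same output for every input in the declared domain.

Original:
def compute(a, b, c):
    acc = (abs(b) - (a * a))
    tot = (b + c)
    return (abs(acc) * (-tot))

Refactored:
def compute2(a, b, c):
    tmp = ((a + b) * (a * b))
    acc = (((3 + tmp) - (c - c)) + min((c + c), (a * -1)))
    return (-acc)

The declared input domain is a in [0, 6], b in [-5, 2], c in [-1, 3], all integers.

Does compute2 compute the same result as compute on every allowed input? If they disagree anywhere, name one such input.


Run the pair on a=0, b=-5, c=-1.
compute: acc = 5; tot = -6; return 30
compute2: tmp = 0; acc = 1; return -1
30 and -1 differ, so these are not the same function on this domain.
verdict: not equivalent; witness: a=0, b=-5, c=-1


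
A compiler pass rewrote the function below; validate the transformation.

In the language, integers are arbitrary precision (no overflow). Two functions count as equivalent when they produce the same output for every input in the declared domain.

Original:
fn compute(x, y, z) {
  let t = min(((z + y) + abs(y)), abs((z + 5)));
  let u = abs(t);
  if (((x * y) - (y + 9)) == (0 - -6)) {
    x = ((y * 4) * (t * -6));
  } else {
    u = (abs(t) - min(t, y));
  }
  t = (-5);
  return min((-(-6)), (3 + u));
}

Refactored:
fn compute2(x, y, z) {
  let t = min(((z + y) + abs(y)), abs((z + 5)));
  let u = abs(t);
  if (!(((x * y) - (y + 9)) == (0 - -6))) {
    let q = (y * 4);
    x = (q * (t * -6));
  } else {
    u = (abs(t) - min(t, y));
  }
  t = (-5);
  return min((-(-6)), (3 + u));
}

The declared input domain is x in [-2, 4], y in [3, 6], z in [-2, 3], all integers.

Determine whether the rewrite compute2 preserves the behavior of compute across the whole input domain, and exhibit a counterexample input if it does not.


Try x=-2, y=3, z=-2.
compute: t becomes 3; next u becomes 3; next (((x * y) - (y + 9)) == (0 - -6)) evaluates to false; next u becomes 0; next t becomes -5; next final value 3
compute2: t becomes 3; next u becomes 3; next (!(((x * y) - (y + 9)) == (0 - -6))) evaluates to true; next q becomes 12; next x becomes -216; next t becomes -5; next final value 6
3 against 6: the behavior changed.
verdict: not equivalent; witness: x=-2, y=3, z=-2


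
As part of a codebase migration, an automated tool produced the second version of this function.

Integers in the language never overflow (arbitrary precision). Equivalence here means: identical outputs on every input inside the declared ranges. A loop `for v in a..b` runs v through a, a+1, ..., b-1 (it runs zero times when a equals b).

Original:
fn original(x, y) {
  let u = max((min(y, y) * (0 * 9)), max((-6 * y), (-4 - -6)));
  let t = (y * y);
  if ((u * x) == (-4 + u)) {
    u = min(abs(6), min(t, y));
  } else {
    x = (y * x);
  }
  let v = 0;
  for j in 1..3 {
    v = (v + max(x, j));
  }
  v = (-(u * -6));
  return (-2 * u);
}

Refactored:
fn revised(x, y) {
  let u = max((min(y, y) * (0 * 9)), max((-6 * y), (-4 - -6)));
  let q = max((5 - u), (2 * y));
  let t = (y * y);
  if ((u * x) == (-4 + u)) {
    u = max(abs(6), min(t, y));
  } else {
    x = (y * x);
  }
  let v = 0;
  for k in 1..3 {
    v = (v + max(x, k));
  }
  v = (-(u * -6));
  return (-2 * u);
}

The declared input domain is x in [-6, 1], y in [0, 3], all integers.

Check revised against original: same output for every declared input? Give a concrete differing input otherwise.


Input x=-1, y=0: 0 from original versus -12 from revised.
verdict: not equivalent; witness: x=-1, y=0


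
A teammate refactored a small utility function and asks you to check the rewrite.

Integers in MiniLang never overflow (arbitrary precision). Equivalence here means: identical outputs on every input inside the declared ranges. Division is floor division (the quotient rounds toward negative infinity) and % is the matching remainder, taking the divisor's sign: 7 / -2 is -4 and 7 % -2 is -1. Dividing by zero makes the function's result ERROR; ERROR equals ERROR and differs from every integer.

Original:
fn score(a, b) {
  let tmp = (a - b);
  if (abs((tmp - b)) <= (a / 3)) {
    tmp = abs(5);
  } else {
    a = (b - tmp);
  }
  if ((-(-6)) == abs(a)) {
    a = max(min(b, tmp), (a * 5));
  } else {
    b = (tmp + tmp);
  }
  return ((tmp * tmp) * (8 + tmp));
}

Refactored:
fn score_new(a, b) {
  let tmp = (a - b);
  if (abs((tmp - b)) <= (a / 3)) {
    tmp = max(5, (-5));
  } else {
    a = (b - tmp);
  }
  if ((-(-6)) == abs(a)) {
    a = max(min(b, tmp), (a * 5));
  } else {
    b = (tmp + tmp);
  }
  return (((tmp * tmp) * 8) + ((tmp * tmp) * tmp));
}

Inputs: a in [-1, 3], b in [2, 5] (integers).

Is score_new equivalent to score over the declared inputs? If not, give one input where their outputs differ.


Comparing the listings, the differences include: constant usage differs; arithmetic usage differs; min/max/abs usage differs.
Tracing a=2, b=5: score: tmp=-3, then (abs((tmp - b)) <= (a / 3)) is false, then a=8, then ((-(-6)) == abs(a)) is false, then b=-6, then returns 45 | score_new: tmp=-3, then (abs((tmp - b)) <= (a / 3)) is false, then a=8, then ((-(-6)) == abs(a)) is false, then b=-6, then returns 45 — matching result 45.
Across all 20 domain points the two functions coincide.
verdict: equivalent


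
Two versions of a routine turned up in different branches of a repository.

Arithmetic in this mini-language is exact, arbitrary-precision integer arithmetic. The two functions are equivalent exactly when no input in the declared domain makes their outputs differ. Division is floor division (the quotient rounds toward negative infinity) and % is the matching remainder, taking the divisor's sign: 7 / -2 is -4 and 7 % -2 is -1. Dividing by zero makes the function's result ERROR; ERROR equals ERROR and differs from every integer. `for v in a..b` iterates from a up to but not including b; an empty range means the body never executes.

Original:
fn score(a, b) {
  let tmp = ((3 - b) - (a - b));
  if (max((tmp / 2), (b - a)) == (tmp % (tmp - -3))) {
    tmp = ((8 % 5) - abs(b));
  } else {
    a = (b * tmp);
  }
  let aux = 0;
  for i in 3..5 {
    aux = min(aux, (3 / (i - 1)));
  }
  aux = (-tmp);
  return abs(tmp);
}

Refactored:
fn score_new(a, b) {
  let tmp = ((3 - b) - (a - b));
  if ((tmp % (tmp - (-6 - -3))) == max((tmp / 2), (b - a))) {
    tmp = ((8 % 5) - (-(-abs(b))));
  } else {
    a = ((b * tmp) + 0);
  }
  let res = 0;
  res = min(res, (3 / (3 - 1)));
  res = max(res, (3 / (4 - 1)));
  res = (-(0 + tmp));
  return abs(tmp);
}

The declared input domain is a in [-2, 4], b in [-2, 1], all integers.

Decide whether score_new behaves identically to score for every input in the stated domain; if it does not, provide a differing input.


Whatever the rewrite altered, no input in the stated domain can expose a difference.
As a probe, take a=3, b=1: score runs tmp becomes 0; next (max((tmp / 2), (b - a)) == (tmp % (tmp - -3))) evaluates to true; next tmp becomes 2; next aux becomes 0; next at i=3:; next aux becomes 0; next at i=4:; next aux becomes 0; next aux becomes -2; next final value 2; score_new runs tmp becomes 0; next ((tmp % (tmp - (-6 - -3))) == max((tmp / 2), (b - a))) evaluates to true; next tmp becomes 2; next res becomes 0; next res becomes 0; next res becomes 1; next res becomes -2; next final value 2; both end at 2.
Every one of the 28 inputs gives matching results.
verdict: equivalent


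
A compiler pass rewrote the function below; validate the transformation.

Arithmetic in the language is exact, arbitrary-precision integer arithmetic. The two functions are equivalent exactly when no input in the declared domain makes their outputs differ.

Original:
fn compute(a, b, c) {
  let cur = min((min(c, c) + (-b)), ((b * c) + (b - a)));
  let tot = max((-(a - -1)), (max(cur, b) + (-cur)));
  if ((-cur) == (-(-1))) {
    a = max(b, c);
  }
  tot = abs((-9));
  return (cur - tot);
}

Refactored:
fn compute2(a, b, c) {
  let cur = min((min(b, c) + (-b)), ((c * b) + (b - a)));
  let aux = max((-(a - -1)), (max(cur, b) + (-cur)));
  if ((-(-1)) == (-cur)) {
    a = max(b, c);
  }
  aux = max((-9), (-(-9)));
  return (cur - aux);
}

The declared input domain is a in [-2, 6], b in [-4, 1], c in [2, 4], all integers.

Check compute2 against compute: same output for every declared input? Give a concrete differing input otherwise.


There is a counterexample at a=-2, b=0, c=2: -7 on one side, -9 on the other.
compute: cur := 2 | tot := 1 | ((-cur) == (-(-1))): false | tot := 9 | result -7
compute2: cur := 0 | aux := 1 | ((-(-1)) == (-cur)): false | aux := 9 | result -9
verdict: not equivalent; witness: a=-2, b=0, c=2


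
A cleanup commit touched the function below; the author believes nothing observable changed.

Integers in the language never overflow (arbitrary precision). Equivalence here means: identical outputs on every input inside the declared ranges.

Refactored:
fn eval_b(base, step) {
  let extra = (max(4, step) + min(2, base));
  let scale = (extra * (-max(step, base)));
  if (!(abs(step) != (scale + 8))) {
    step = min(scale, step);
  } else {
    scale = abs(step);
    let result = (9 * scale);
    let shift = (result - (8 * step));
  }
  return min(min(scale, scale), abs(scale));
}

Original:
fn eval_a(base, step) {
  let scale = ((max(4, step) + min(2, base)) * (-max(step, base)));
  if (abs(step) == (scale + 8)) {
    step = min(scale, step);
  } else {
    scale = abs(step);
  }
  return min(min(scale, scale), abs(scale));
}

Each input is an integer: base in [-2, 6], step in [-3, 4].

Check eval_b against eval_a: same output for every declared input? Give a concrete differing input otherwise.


Comparing the listings, the differences include: arithmetic usage differs; and comparison usage differs; and local variable names differ; and boolean connective usage differs; and statement counts differ; and constant usage differs.
Tracing base=-1, step=-2: eval_a: scale=3, then (abs(step) == (scale + 8)) is false, then scale=2, then returns 2 | eval_b: extra=3, then scale=3, then (!(abs(step) != (scale + 8))) is false, then scale=2, then result=18, then shift=34, then returns 2 — matching result 2.
Every one of the 72 inputs gives matching results.
verdict: equivalent


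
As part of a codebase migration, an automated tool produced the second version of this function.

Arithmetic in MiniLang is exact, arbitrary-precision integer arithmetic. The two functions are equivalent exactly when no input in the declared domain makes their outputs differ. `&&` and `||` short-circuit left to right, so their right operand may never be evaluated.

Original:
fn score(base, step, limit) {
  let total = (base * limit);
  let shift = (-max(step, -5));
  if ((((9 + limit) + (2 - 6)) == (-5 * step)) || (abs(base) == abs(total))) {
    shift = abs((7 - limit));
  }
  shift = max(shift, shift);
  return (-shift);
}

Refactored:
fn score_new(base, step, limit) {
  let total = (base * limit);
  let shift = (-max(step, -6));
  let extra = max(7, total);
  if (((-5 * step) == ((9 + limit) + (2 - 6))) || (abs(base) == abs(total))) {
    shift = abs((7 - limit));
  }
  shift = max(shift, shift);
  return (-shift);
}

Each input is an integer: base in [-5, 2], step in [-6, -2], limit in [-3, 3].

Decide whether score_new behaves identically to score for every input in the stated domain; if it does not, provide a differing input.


Evaluate both at base=-5, step=-6, limit=-3.
score: total = 15; shift = 5; ((((9 + limit) + (2 - 6)) == (-5 * step)) || (abs(base) == abs(total))) -> false; shift = 5; return -5
score_new: total = 15; shift = 6; extra = 15; (((-5 * step) == ((9 + limit) + (2 - 6))) || (abs(base) == abs(total))) -> false; shift = 6; return -6
-5 and -6 differ, so these are not the same function on this domain.
verdict: not equivalent; witness: base=-5, step=-6, limit=-3


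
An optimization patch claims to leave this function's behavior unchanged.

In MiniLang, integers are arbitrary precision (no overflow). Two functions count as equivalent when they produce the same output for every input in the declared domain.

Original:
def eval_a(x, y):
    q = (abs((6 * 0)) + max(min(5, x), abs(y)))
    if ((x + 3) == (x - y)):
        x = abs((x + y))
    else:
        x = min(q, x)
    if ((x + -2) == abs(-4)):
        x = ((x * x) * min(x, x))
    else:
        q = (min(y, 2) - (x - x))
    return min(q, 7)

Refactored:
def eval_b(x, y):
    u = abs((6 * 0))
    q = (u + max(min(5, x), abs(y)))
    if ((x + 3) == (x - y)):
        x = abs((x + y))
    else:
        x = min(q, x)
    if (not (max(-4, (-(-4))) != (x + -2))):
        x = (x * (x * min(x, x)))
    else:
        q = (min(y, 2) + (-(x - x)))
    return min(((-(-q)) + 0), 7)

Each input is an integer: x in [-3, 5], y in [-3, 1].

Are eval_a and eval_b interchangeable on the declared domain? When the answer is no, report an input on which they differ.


The two versions differ — the changes include statement counts differ, comparison usage differs, arithmetic usage differs, local variable names differ, min/max/abs usage differs, boolean connective usage differs, constant usage differs.
One worked example (x=3, y=1) — eval_a: q := 3 | ((x + 3) == (x - y)): false | x := 3 | ((x + -2) == abs(-4)): false | q := 1 | result 1; eval_b: u := 0 | q := 3 | ((x + 3) == (x - y)): false | x := 3 | (not (max(-4, (-(-4))) != (x + -2))): false | q := 1 | result 1; agreement on 1.
An exhaustive pass over the 45 declared inputs shows identical outputs.
verdict: equivalent


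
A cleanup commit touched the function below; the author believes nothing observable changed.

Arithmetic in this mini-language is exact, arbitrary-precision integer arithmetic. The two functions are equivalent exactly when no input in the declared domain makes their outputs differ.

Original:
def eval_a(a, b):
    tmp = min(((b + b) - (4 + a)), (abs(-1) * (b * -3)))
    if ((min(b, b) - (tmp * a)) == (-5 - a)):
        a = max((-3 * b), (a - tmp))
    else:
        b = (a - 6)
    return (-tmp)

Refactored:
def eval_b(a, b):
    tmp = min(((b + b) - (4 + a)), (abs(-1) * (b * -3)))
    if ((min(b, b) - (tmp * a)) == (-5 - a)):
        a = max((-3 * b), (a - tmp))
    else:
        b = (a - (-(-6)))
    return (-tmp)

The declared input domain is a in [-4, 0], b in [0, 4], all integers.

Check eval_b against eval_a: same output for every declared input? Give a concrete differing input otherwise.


The two are interchangeable: same computation, different form, and every declared input agrees.
Tracing a=0, b=3: eval_a: tmp := -9 | ((min(b, b) - (tmp * a)) == (-5 - a)): false | b := -6 | result 9 | eval_b: tmp := -9 | ((min(b, b) - (tmp * a)) == (-5 - a)): false | b := -6 | result 9 — matching result 9.
Sweeping the whole domain (25 inputs) finds no disagreement.
verdict: equivalent


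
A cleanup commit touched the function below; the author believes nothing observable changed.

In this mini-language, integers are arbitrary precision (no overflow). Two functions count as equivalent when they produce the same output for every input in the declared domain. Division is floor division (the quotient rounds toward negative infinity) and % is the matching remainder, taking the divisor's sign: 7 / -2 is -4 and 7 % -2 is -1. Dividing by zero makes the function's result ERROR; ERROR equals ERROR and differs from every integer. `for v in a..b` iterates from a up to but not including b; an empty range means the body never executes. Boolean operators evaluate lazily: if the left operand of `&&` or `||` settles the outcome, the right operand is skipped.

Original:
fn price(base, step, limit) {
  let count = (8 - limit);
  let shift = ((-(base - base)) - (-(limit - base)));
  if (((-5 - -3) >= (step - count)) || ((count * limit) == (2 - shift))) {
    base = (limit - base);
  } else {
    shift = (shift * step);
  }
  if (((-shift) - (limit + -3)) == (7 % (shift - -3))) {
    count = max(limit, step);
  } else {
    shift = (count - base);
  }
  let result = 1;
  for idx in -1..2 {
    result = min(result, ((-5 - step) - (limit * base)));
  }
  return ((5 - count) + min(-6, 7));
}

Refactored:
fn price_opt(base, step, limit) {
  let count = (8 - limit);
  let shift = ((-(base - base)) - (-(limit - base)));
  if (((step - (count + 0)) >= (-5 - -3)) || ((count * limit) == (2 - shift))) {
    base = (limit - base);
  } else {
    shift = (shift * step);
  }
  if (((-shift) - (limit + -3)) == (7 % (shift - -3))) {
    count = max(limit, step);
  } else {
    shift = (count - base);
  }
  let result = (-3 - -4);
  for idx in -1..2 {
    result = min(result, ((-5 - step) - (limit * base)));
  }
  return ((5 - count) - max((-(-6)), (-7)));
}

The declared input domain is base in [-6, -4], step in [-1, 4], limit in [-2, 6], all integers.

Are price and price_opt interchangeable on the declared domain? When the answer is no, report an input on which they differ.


Not equivalent: base=-6, step=0, limit=2 separates them (-7 vs -3).
price: count = 6; shift = 8; (((-5 - -3) >= (step - count)) || ((count * limit) == (2 - shift))) -> true; base = 8; (((-shift) - (limit + -3)) == (7 % (shift - -3))) -> false; shift = -2; result = 1; [idx=-1]; result = -21; [idx=0]; result = -21; [idx=1]; result = -21; return -7
price_opt: count = 6; shift = 8; (((step - (count + 0)) >= (-5 - -3)) || ((count * limit) == (2 - shift))) -> false; shift = 0; (((-shift) - (limit + -3)) == (7 % (shift - -3))) -> true; count = 2; result = 1; [idx=-1]; result = 1; [idx=0]; result = 1; [idx=1]; result = 1; return -3
verdict: not equivalent; witness: base=-6, step=0, limit=2


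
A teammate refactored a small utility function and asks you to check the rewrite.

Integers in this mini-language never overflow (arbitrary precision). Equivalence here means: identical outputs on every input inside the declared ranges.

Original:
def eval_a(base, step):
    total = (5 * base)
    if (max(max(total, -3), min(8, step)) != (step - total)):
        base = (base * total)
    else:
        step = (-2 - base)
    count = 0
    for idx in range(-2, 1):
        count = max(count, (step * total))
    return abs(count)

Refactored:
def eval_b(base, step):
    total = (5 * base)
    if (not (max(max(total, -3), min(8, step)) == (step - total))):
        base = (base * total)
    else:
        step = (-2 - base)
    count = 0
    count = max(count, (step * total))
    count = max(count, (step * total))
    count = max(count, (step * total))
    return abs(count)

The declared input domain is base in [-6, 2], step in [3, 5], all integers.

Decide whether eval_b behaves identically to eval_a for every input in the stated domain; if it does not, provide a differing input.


Behavior is preserved: although local variable names differ, min/max/abs usage differs, loop structure differs, boolean connective usage differs, statement counts differ, arithmetic usage differs, comparison usage differs, the outputs never diverge.
As a probe, take base=-6, step=3: eval_a runs total=-30, then (max(max(total, -3), min(8, step)) != (step - total)) is true, then base=180, then count=0, then (idx=-2), then count=0, then (idx=-1), then count=0, then (idx=0), then count=0, then returns 0; eval_b runs total=-30, then (not (max(max(total, -3), min(8, step)) == (step - total))) is true, then base=180, then count=0, then count=0, then count=0, then count=0, then returns 0; both end at 0.
Checked all 27 inputs in the declared domain: the outputs agree on every one.
verdict: equivalent


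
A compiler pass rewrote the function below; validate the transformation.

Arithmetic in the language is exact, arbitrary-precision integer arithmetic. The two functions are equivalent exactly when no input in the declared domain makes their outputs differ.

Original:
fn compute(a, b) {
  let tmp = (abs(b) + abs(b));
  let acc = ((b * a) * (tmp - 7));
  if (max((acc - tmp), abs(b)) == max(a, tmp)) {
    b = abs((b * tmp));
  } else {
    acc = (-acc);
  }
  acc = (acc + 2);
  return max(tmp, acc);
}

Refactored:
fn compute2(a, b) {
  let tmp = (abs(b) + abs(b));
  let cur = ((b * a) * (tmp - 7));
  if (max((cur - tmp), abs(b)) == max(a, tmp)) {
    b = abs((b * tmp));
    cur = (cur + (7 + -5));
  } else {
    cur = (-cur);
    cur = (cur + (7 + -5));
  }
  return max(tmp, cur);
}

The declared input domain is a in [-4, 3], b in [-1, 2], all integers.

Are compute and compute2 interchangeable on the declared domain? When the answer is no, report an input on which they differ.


Behavior is preserved: although local variable names differ; also constant usage differs; also statement counts differ; also arithmetic usage differs, the outputs never diverge.
Tracing a=-2, b=2: compute: tmp := 4 | acc := 12 | (max((acc - tmp), abs(b)) == max(a, tmp)): false | acc := -12 | acc := -10 | result 4 | compute2: tmp := 4 | cur := 12 | (max((cur - tmp), abs(b)) == max(a, tmp)): false | cur := -12 | cur := -10 | result 4 — matching result 4.
Every one of the 32 inputs gives matching results.
verdict: equivalent
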